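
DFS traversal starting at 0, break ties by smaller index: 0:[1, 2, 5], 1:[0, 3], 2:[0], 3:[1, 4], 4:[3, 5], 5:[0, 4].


DFS stack-based: start with [0]
Visit order: [0, 1, 3, 4, 5, 2]


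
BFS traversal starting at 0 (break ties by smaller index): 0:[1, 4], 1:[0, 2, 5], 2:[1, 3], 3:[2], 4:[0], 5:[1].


BFS queue: start with [0]
Visit order: [0, 1, 4, 2, 5, 3]


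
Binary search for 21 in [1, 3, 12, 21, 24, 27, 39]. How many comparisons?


Search for 21:
[0,6] mid=3 arr[3]=21
Total: 1 comparisons


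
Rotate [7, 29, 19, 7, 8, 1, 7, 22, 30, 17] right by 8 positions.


Right rotate by 8: [19, 7, 8, 1, 7, 22, 30, 17, 7, 29]


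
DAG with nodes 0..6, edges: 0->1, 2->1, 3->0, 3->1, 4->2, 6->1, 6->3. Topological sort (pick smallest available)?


Kahn's algorithm, process smallest node first
Order: [4, 2, 5, 6, 3, 0, 1]


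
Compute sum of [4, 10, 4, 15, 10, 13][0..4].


Prefix sums: [0, 4, 14, 18, 33, 43, 56]
Sum[0..4] = prefix[5] - prefix[0] = 43 - 0 = 43


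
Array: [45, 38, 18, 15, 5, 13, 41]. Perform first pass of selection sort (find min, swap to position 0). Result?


After one pass: [5, 38, 18, 15, 45, 13, 41]


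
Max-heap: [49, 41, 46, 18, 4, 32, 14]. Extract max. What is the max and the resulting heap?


Max = 49
Replace root with last, heapify down
Resulting heap: [46, 41, 32, 18, 4, 14]


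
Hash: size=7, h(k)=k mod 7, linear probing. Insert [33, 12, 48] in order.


Insertions: 33->slot 5; 12->slot 6; 48->slot 0
Table: [48, None, None, None, None, 33, 12]


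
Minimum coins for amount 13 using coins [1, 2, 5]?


dp[0]=0; dp[i]=1+min(dp[i-c] for c in coins)
...dp[8]=3, dp[9]=3, dp[10]=2, dp[11]=3, dp[12]=3, dp[13]=4
Minimum coins for 13 = 4


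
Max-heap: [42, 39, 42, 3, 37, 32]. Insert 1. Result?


Append 1: [42, 39, 42, 3, 37, 32, 1]
Bubble up: no swaps needed
Result: [42, 39, 42, 3, 37, 32, 1]


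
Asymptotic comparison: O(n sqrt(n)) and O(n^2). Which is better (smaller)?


n^1.5 grows slower than quadratic
O(n sqrt(n)) is asymptotically smaller; O(n^2) grows faster


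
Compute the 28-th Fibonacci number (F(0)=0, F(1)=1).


F(n)=F(n-1)+F(n-2)
...F(26)=121393, F(27)=196418, F(28)=317811


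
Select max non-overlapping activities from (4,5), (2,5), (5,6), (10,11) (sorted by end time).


Greedy: pick earliest-ending, then skip overlaps.
Selected (3 activities): [(4, 5), (5, 6), (10, 11)]


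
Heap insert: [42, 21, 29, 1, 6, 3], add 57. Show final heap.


Append 57: [42, 21, 29, 1, 6, 3, 57]
Bubble up: swap idx 6(57) with idx 2(29); swap idx 2(57) with idx 0(42)
Result: [57, 21, 42, 1, 6, 3, 29]


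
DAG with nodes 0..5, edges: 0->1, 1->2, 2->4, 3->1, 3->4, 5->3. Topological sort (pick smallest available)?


Kahn's algorithm, process smallest node first
Order: [0, 5, 3, 1, 2, 4]


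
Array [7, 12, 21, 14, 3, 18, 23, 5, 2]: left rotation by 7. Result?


Left rotate by 7: [5, 2, 7, 12, 21, 14, 3, 18, 23]


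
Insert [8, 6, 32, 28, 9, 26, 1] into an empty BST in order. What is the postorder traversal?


Root = 8; build tree by BST insertion.
Postorder traversal: [1, 6, 26, 9, 28, 32, 8]


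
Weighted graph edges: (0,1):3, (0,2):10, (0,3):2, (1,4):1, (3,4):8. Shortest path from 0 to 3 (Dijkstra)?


Dijkstra from 0:
Distances: {0: 0, 1: 3, 2: 10, 3: 2, 4: 4}
Shortest distance to 3 = 2, path = [0, 3]


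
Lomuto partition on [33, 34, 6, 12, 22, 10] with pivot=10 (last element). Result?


Elements <= 10 go left of pivot.
Result: [6, 10, 33, 12, 22, 34], pivot at index 1


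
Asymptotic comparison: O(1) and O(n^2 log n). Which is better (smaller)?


constant grows slower than n^2 log n
O(1) is asymptotically smaller; O(n^2 log n) grows faster


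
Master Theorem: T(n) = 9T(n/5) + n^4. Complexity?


a=9, b=5, c=4. log_5(9)=1.365 < c=4. Case 3: O(n^c) = O(n^4)
Complexity: O(n^4)


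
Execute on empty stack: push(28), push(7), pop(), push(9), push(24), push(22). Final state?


push(28) -> [28]
push(7) -> [28, 7]
pop() returns 7 -> [28]
push(9) -> [28, 9]
push(24) -> [28, 9, 24]
push(22) -> [28, 9, 24, 22]
Final stack (bottom to top): [28, 9, 24, 22]


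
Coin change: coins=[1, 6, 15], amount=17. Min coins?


dp[0]=0; dp[i]=1+min(dp[i-c] for c in coins)
...dp[12]=2, dp[13]=3, dp[14]=4, dp[15]=1, dp[16]=2, dp[17]=3
Minimum coins for 17 = 3


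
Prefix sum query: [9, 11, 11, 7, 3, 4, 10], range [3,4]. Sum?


Prefix sums: [0, 9, 20, 31, 38, 41, 45, 55]
Sum[3..4] = prefix[5] - prefix[3] = 41 - 31 = 10


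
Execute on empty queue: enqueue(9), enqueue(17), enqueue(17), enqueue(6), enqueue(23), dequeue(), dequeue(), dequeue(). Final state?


enqueue(9) -> [9]
enqueue(17) -> [9, 17]
enqueue(17) -> [9, 17, 17]
enqueue(6) -> [9, 17, 17, 6]
enqueue(23) -> [9, 17, 17, 6, 23]
dequeue() returns 9 -> [17, 17, 6, 23]
dequeue() returns 17 -> [17, 6, 23]
dequeue() returns 17 -> [6, 23]
Final queue (front to back): [6, 23]


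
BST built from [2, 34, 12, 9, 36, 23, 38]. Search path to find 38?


BST root = 2
Search for 38: compare at each node
Path: [2, 34, 36, 38]


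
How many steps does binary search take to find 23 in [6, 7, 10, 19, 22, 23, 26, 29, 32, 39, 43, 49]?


Search for 23:
[0,11] mid=5 arr[5]=23
Total: 1 comparisons


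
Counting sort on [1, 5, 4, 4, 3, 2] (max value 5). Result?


Count array: [0, 1, 1, 1, 2, 1]
Reconstruct: [1, 2, 3, 4, 4, 5]


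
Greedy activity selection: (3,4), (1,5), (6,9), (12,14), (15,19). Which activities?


Greedy: pick earliest-ending, then skip overlaps.
Selected (4 activities): [(3, 4), (6, 9), (12, 14), (15, 19)]


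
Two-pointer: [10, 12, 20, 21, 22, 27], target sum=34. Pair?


Two pointers: lo=0, hi=5
Found pair: (12, 22) summing to 34


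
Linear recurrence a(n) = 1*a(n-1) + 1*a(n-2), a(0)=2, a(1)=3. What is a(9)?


Build bottom-up:
...a(7)=55, a(8)=89, a(9)=1*89+1*55=144


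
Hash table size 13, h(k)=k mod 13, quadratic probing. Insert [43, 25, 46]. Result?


Insertions: 43->slot 4; 25->slot 12; 46->slot 7
Table: [None, None, None, None, 43, None, None, 46, None, None, None, None, 25]


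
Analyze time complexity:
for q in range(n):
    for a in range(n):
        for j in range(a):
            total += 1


Per nesting level: O(n) * O(n) * O(n) [triangular over a] = O(n^3)
Complexity: O(n^3)


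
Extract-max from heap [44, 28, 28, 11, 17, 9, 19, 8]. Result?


Max = 44
Replace root with last, heapify down
Resulting heap: [28, 17, 28, 11, 8, 9, 19]


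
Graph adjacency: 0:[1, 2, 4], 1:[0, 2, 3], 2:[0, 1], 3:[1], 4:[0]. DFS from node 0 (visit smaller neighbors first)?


DFS stack-based: start with [0]
Visit order: [0, 1, 2, 3, 4]


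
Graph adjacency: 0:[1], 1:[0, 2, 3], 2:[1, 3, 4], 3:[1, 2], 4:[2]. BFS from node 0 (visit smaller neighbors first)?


BFS queue: start with [0]
Visit order: [0, 1, 2, 3, 4]


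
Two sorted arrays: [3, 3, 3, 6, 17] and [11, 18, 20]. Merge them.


Compare heads, take smaller each step.
Merged: [3, 3, 3, 6, 11, 17, 18, 20]


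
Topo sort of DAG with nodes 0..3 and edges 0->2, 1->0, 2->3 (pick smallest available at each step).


Kahn's algorithm, process smallest node first
Order: [1, 0, 2, 3]


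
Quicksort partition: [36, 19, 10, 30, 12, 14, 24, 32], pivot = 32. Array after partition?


Elements <= 32 go left of pivot.
Result: [19, 10, 30, 12, 14, 24, 32, 36], pivot at index 6


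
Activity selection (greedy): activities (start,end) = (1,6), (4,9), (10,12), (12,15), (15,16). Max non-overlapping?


Greedy: pick earliest-ending, then skip overlaps.
Selected (4 activities): [(1, 6), (10, 12), (12, 15), (15, 16)]


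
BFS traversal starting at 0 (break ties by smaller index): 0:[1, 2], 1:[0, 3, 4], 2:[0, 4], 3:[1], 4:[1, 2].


BFS queue: start with [0]
Visit order: [0, 1, 2, 3, 4]


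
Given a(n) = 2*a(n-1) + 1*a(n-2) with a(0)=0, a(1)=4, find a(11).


Build bottom-up:
...a(9)=3940, a(10)=9512, a(11)=2*9512+1*3940=22964


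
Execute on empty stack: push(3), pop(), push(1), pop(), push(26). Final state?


push(3) -> [3]
pop() returns 3 -> []
push(1) -> [1]
pop() returns 1 -> []
push(26) -> [26]
Final stack (bottom to top): [26]


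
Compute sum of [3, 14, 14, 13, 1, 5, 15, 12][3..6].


Prefix sums: [0, 3, 17, 31, 44, 45, 50, 65, 77]
Sum[3..6] = prefix[7] - prefix[3] = 65 - 31 = 34


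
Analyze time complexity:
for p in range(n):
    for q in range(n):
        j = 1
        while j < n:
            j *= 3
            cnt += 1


Per nesting level: O(n) * O(n) * O(log n) = O(n^2 log n)
Complexity: O(n^2 log n)


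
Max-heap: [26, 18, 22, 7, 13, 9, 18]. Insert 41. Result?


Append 41: [26, 18, 22, 7, 13, 9, 18, 41]
Bubble up: swap idx 7(41) with idx 3(7); swap idx 3(41) with idx 1(18); swap idx 1(41) with idx 0(26)
Result: [41, 26, 22, 18, 13, 9, 18, 7]


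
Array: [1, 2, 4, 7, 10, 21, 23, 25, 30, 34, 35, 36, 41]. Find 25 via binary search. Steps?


Search for 25:
[0,12] mid=6 arr[6]=23
[7,12] mid=9 arr[9]=34
[7,8] mid=7 arr[7]=25
Total: 3 comparisons


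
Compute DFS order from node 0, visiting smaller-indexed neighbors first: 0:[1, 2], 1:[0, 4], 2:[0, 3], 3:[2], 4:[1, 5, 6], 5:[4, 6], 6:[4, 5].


DFS stack-based: start with [0]
Visit order: [0, 1, 4, 5, 6, 2, 3]


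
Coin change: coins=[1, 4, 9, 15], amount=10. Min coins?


dp[0]=0; dp[i]=1+min(dp[i-c] for c in coins)
...dp[5]=2, dp[6]=3, dp[7]=4, dp[8]=2, dp[9]=1, dp[10]=2
Minimum coins for 10 = 2


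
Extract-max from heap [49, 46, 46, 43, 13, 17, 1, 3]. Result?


Max = 49
Replace root with last, heapify down
Resulting heap: [46, 43, 46, 3, 13, 17, 1]


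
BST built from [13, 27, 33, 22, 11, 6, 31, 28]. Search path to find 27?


BST root = 13
Search for 27: compare at each node
Path: [13, 27]


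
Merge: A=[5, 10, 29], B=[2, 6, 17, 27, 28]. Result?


Compare heads, take smaller each step.
Merged: [2, 5, 6, 10, 17, 27, 28, 29]


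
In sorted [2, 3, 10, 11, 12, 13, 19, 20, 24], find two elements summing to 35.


Two pointers: lo=0, hi=8
Found pair: (11, 24) summing to 35


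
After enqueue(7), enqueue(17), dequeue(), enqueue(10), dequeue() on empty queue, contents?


enqueue(7) -> [7]
enqueue(17) -> [7, 17]
dequeue() returns 7 -> [17]
enqueue(10) -> [17, 10]
dequeue() returns 17 -> [10]
Final queue (front to back): [10]


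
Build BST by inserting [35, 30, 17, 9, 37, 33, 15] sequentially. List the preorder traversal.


Root = 35; build tree by BST insertion.
Preorder traversal: [35, 30, 17, 9, 15, 33, 37]


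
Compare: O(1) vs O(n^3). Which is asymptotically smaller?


constant grows slower than cubic
O(1) is asymptotically smaller; O(n^3) grows faster


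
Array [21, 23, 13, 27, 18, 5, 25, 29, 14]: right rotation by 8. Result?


Right rotate by 8: [23, 13, 27, 18, 5, 25, 29, 14, 21]


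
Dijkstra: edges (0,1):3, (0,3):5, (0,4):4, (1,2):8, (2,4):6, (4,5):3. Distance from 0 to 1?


Dijkstra from 0:
Distances: {0: 0, 1: 3, 2: 10, 3: 5, 4: 4, 5: 7}
Shortest distance to 1 = 3, path = [0, 1]


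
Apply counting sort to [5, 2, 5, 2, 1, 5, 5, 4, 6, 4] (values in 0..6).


Count array: [0, 1, 2, 0, 2, 4, 1]
Reconstruct: [1, 2, 2, 4, 4, 5, 5, 5, 5, 6]


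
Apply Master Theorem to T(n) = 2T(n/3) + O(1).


a=2, b=3, c=0. log_3(2)=0.631 > c=0. Case 1: O(n^log_b(a)) = O(n^0.631)
Complexity: O(n^0.631)


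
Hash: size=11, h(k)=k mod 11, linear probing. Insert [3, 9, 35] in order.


Insertions: 3->slot 3; 9->slot 9; 35->slot 2
Table: [None, None, 35, 3, None, None, None, None, None, 9, None]


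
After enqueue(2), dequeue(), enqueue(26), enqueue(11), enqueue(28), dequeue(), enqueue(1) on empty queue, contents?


enqueue(2) -> [2]
dequeue() returns 2 -> []
enqueue(26) -> [26]
enqueue(11) -> [26, 11]
enqueue(28) -> [26, 11, 28]
dequeue() returns 26 -> [11, 28]
enqueue(1) -> [11, 28, 1]
Final queue (front to back): [11, 28, 1]


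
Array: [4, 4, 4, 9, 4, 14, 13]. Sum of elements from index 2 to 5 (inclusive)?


Prefix sums: [0, 4, 8, 12, 21, 25, 39, 52]
Sum[2..5] = prefix[6] - prefix[2] = 39 - 8 = 31


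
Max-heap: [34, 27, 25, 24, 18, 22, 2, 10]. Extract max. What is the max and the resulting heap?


Max = 34
Replace root with last, heapify down
Resulting heap: [27, 24, 25, 10, 18, 22, 2]


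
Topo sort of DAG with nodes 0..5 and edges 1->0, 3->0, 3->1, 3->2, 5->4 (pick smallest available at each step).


Kahn's algorithm, process smallest node first
Order: [3, 1, 0, 2, 5, 4]


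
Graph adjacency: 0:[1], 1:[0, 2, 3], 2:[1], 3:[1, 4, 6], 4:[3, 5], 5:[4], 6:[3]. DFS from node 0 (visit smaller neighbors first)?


DFS stack-based: start with [0]
Visit order: [0, 1, 2, 3, 4, 5, 6]


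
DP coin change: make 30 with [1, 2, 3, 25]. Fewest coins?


dp[0]=0; dp[i]=1+min(dp[i-c] for c in coins)
...dp[25]=1, dp[26]=2, dp[27]=2, dp[28]=2, dp[29]=3, dp[30]=3
Minimum coins for 30 = 3


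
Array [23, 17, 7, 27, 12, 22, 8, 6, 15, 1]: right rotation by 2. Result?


Right rotate by 2: [15, 1, 23, 17, 7, 27, 12, 22, 8, 6]


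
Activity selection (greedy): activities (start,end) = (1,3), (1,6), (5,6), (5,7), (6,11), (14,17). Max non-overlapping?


Greedy: pick earliest-ending, then skip overlaps.
Selected (4 activities): [(1, 3), (5, 6), (6, 11), (14, 17)]


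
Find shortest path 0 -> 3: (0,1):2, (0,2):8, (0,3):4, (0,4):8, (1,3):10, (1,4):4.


Dijkstra from 0:
Distances: {0: 0, 1: 2, 2: 8, 3: 4, 4: 6}
Shortest distance to 3 = 4, path = [0, 3]


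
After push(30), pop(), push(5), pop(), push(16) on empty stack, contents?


push(30) -> [30]
pop() returns 30 -> []
push(5) -> [5]
pop() returns 5 -> []
push(16) -> [16]
Final stack (bottom to top): [16]


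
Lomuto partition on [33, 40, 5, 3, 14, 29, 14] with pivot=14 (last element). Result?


Elements <= 14 go left of pivot.
Result: [5, 3, 14, 14, 33, 29, 40], pivot at index 3


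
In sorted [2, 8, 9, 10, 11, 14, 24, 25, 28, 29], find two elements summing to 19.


Two pointers: lo=0, hi=9
Found pair: (8, 11) summing to 19


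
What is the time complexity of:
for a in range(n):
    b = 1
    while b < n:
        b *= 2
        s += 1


Per nesting level: O(n) * O(log n) = O(n log n)
Complexity: O(n log n)


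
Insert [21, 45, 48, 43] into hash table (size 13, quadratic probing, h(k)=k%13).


Insertions: 21->slot 8; 45->slot 6; 48->slot 9; 43->slot 4
Table: [None, None, None, None, 43, None, 45, None, 21, 48, None, None, None]


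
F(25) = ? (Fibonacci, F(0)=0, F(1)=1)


F(n)=F(n-1)+F(n-2)
...F(23)=28657, F(24)=46368, F(25)=75025


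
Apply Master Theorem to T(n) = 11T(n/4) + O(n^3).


a=11, b=4, c=3. log_4(11)=1.730 < c=3. Case 3: O(n^c) = O(n^3)
Complexity: O(n^3)


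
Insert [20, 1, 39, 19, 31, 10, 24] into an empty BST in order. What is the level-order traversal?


Root = 20; build tree by BST insertion.
Level-Order traversal: [20, 1, 39, 19, 31, 10, 24]


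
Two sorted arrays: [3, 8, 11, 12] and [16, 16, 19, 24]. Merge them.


Compare heads, take smaller each step.
Merged: [3, 8, 11, 12, 16, 16, 19, 24]


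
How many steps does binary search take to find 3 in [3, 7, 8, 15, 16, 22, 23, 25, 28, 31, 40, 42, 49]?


Search for 3:
[0,12] mid=6 arr[6]=23
[0,5] mid=2 arr[2]=8
[0,1] mid=0 arr[0]=3
Total: 3 comparisons


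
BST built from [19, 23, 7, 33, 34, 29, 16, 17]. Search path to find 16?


BST root = 19
Search for 16: compare at each node
Path: [19, 7, 16]


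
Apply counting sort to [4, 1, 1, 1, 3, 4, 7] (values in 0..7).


Count array: [0, 3, 0, 1, 2, 0, 0, 1]
Reconstruct: [1, 1, 1, 3, 4, 4, 7]


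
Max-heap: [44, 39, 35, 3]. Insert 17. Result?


Append 17: [44, 39, 35, 3, 17]
Bubble up: no swaps needed
Result: [44, 39, 35, 3, 17]


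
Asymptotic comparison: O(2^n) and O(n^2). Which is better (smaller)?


quadratic grows slower than exponential
O(n^2) is asymptotically smaller; O(2^n) grows faster


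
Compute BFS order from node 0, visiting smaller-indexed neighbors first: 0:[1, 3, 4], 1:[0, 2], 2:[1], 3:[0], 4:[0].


BFS queue: start with [0]
Visit order: [0, 1, 3, 4, 2]


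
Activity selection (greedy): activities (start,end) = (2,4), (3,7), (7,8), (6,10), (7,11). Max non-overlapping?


Greedy: pick earliest-ending, then skip overlaps.
Selected (2 activities): [(2, 4), (7, 8)]


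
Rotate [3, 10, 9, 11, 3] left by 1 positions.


Left rotate by 1: [10, 9, 11, 3, 3]


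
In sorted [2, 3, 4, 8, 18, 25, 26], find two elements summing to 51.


Two pointers: lo=0, hi=6
Found pair: (25, 26) summing to 51


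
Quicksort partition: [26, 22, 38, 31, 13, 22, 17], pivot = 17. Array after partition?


Elements <= 17 go left of pivot.
Result: [13, 17, 38, 31, 26, 22, 22], pivot at index 1


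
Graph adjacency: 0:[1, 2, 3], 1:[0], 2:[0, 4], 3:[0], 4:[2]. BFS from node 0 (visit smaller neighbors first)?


BFS queue: start with [0]
Visit order: [0, 1, 2, 3, 4]


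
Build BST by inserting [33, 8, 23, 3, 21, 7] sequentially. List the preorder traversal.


Root = 33; build tree by BST insertion.
Preorder traversal: [33, 8, 3, 7, 23, 21]


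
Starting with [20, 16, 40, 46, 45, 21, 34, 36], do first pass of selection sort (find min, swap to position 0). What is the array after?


After one pass: [16, 20, 40, 46, 45, 21, 34, 36]


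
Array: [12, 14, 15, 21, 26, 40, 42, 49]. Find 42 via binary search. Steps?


Search for 42:
[0,7] mid=3 arr[3]=21
[4,7] mid=5 arr[5]=40
[6,7] mid=6 arr[6]=42
Total: 3 comparisons


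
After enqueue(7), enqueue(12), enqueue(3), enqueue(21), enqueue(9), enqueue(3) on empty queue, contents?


enqueue(7) -> [7]
enqueue(12) -> [7, 12]
enqueue(3) -> [7, 12, 3]
enqueue(21) -> [7, 12, 3, 21]
enqueue(9) -> [7, 12, 3, 21, 9]
enqueue(3) -> [7, 12, 3, 21, 9, 3]
Final queue (front to back): [7, 12, 3, 21, 9, 3]


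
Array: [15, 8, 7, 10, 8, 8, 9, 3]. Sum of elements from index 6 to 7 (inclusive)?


Prefix sums: [0, 15, 23, 30, 40, 48, 56, 65, 68]
Sum[6..7] = prefix[8] - prefix[6] = 68 - 56 = 12


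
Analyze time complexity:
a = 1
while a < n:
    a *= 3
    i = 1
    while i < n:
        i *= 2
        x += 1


Per nesting level: O(log n) * O(log n) = O((log n)^2)
Complexity: O((log n)^2)


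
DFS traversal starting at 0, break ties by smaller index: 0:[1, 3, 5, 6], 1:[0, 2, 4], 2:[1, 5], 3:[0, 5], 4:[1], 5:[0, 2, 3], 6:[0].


DFS stack-based: start with [0]
Visit order: [0, 1, 2, 5, 3, 4, 6]


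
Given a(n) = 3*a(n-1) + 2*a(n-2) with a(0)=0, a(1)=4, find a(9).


Build bottom-up:
...a(7)=7052, a(8)=25116, a(9)=3*25116+2*7052=89452


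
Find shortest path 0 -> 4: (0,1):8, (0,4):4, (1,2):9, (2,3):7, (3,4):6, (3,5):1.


Dijkstra from 0:
Distances: {0: 0, 1: 8, 2: 17, 3: 10, 4: 4, 5: 11}
Shortest distance to 4 = 4, path = [0, 4]


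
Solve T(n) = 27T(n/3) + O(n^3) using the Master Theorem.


a=27, b=3, c=3. log_3(27)=3 = c=3. Case 2: O(n^c log n) = O(n^3 log n)
Complexity: O(n^3 log n)


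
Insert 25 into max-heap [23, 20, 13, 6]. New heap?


Append 25: [23, 20, 13, 6, 25]
Bubble up: swap idx 4(25) with idx 1(20); swap idx 1(25) with idx 0(23)
Result: [25, 23, 13, 6, 20]


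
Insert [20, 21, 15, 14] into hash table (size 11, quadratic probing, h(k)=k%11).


Insertions: 20->slot 9; 21->slot 10; 15->slot 4; 14->slot 3
Table: [None, None, None, 14, 15, None, None, None, None, 20, 21]


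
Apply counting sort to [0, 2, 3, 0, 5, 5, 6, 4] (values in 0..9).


Count array: [2, 0, 1, 1, 1, 2, 1, 0, 0, 0]
Reconstruct: [0, 0, 2, 3, 4, 5, 5, 6]


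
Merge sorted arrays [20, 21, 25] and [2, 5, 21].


Compare heads, take smaller each step.
Merged: [2, 5, 20, 21, 21, 25]


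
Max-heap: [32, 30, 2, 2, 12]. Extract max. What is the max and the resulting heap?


Max = 32
Replace root with last, heapify down
Resulting heap: [30, 12, 2, 2]


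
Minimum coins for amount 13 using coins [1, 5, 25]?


dp[0]=0; dp[i]=1+min(dp[i-c] for c in coins)
...dp[8]=4, dp[9]=5, dp[10]=2, dp[11]=3, dp[12]=4, dp[13]=5
Minimum coins for 13 = 5


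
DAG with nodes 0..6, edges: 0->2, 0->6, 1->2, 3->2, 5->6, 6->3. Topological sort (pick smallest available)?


Kahn's algorithm, process smallest node first
Order: [0, 1, 4, 5, 6, 3, 2]


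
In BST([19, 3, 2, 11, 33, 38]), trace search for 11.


BST root = 19
Search for 11: compare at each node
Path: [19, 3, 11]


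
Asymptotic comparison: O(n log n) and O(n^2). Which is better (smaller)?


linearithmic grows slower than quadratic
O(n log n) is asymptotically smaller; O(n^2) grows faster


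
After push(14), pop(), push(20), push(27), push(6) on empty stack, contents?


push(14) -> [14]
pop() returns 14 -> []
push(20) -> [20]
push(27) -> [20, 27]
push(6) -> [20, 27, 6]
Final stack (bottom to top): [20, 27, 6]


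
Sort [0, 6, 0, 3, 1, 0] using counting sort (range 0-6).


Count array: [3, 1, 0, 1, 0, 0, 1]
Reconstruct: [0, 0, 0, 1, 3, 6]


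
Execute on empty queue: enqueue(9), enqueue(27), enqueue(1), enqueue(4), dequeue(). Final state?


enqueue(9) -> [9]
enqueue(27) -> [9, 27]
enqueue(1) -> [9, 27, 1]
enqueue(4) -> [9, 27, 1, 4]
dequeue() returns 9 -> [27, 1, 4]
Final queue (front to back): [27, 1, 4]


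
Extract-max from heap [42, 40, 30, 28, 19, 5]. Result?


Max = 42
Replace root with last, heapify down
Resulting heap: [40, 28, 30, 5, 19]


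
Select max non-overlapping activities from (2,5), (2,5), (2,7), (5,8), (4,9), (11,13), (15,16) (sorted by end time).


Greedy: pick earliest-ending, then skip overlaps.
Selected (4 activities): [(2, 5), (5, 8), (11, 13), (15, 16)]


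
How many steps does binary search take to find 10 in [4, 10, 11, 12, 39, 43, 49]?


Search for 10:
[0,6] mid=3 arr[3]=12
[0,2] mid=1 arr[1]=10
Total: 2 comparisons


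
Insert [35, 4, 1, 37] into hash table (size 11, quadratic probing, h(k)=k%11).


Insertions: 35->slot 2; 4->slot 4; 1->slot 1; 37->slot 5
Table: [None, 1, 35, None, 4, 37, None, None, None, None, None]


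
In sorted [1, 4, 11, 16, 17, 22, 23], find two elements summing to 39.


Two pointers: lo=0, hi=6
Found pair: (16, 23) summing to 39


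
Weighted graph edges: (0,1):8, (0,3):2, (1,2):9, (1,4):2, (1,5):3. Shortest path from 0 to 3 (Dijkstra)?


Dijkstra from 0:
Distances: {0: 0, 1: 8, 2: 17, 3: 2, 4: 10, 5: 11}
Shortest distance to 3 = 2, path = [0, 3]


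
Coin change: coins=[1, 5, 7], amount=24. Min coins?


dp[0]=0; dp[i]=1+min(dp[i-c] for c in coins)
...dp[19]=3, dp[20]=4, dp[21]=3, dp[22]=4, dp[23]=5, dp[24]=4
Minimum coins for 24 = 4


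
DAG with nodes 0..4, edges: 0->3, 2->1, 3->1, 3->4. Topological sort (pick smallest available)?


Kahn's algorithm, process smallest node first
Order: [0, 2, 3, 1, 4]


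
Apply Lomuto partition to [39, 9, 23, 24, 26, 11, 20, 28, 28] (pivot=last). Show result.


Elements <= 28 go left of pivot.
Result: [9, 23, 24, 26, 11, 20, 28, 28, 39], pivot at index 7


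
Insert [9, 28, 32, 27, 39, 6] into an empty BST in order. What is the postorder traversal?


Root = 9; build tree by BST insertion.
Postorder traversal: [6, 27, 39, 32, 28, 9]


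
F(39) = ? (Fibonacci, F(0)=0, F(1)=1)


F(n)=F(n-1)+F(n-2)
...F(37)=24157817, F(38)=39088169, F(39)=63245986


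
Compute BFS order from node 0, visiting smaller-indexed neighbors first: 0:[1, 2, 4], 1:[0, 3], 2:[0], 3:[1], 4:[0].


BFS queue: start with [0]
Visit order: [0, 1, 2, 4, 3]


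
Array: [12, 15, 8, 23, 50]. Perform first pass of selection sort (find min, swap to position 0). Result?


After one pass: [8, 15, 12, 23, 50]


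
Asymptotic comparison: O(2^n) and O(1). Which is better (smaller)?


constant grows slower than exponential
O(1) is asymptotically smaller; O(2^n) grows faster


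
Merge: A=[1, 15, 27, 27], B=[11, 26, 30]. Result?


Compare heads, take smaller each step.
Merged: [1, 11, 15, 26, 27, 27, 30]


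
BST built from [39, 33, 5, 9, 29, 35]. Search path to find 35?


BST root = 39
Search for 35: compare at each node
Path: [39, 33, 35]


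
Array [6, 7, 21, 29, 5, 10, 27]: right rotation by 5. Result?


Right rotate by 5: [21, 29, 5, 10, 27, 6, 7]


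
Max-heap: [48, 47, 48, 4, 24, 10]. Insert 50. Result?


Append 50: [48, 47, 48, 4, 24, 10, 50]
Bubble up: swap idx 6(50) with idx 2(48); swap idx 2(50) with idx 0(48)
Result: [50, 47, 48, 4, 24, 10, 48]


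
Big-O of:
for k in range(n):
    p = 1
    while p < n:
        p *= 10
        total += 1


Per nesting level: O(n) * O(log n) = O(n log n)
Complexity: O(n log n)


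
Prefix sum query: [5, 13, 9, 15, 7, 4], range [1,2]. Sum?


Prefix sums: [0, 5, 18, 27, 42, 49, 53]
Sum[1..2] = prefix[3] - prefix[1] = 27 - 5 = 22


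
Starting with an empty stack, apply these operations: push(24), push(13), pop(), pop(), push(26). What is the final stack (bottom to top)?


push(24) -> [24]
push(13) -> [24, 13]
pop() returns 13 -> [24]
pop() returns 24 -> []
push(26) -> [26]
Final stack (bottom to top): [26]


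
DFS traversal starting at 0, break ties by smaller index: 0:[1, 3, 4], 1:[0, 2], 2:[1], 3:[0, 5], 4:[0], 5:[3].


DFS stack-based: start with [0]
Visit order: [0, 1, 2, 3, 5, 4]


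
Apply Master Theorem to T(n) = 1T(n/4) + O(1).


a=1, b=4, c=0. log_4(1)=0 = c=0. Case 2: O(n^c log n) = O(log n)
Complexity: O(log n)


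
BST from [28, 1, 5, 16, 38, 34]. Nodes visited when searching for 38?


BST root = 28
Search for 38: compare at each node
Path: [28, 38]


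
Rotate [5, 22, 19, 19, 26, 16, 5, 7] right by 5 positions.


Right rotate by 5: [19, 26, 16, 5, 7, 5, 22, 19]


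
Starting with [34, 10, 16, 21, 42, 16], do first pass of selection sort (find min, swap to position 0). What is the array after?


After one pass: [10, 34, 16, 21, 42, 16]


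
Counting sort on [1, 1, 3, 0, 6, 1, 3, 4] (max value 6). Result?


Count array: [1, 3, 0, 2, 1, 0, 1]
Reconstruct: [0, 1, 1, 1, 3, 3, 4, 6]


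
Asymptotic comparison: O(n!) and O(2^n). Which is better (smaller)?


exponential grows slower than factorial
O(2^n) is asymptotically smaller; O(n!) grows faster


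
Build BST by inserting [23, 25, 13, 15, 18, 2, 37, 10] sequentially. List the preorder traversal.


Root = 23; build tree by BST insertion.
Preorder traversal: [23, 13, 2, 10, 15, 18, 25, 37]


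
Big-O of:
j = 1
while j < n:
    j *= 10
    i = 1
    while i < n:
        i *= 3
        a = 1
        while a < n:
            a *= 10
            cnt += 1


Per nesting level: O(log n) * O(log n) * O(log n) = O((log n)^3)
Complexity: O((log n)^3)


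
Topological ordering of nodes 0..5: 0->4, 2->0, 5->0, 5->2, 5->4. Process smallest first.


Kahn's algorithm, process smallest node first
Order: [1, 3, 5, 2, 0, 4]


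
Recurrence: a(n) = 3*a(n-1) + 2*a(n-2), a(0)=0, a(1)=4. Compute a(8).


Build bottom-up:
...a(6)=1980, a(7)=7052, a(8)=3*7052+2*1980=25116


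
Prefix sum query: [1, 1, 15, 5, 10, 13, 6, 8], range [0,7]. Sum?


Prefix sums: [0, 1, 2, 17, 22, 32, 45, 51, 59]
Sum[0..7] = prefix[8] - prefix[0] = 59 - 0 = 59


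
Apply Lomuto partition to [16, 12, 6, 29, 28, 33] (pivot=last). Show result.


Elements <= 33 go left of pivot.
Result: [16, 12, 6, 29, 28, 33], pivot at index 5


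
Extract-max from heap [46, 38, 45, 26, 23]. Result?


Max = 46
Replace root with last, heapify down
Resulting heap: [45, 38, 23, 26]


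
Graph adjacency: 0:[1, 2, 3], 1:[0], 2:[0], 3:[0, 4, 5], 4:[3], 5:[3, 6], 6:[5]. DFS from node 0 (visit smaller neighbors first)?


DFS stack-based: start with [0]
Visit order: [0, 1, 2, 3, 4, 5, 6]


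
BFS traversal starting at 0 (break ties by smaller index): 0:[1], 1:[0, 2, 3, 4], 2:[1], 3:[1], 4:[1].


BFS queue: start with [0]
Visit order: [0, 1, 2, 3, 4]


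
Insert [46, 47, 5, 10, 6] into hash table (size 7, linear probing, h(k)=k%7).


Insertions: 46->slot 4; 47->slot 5; 5->slot 6; 10->slot 3; 6->slot 0
Table: [6, None, None, 10, 46, 47, 5]


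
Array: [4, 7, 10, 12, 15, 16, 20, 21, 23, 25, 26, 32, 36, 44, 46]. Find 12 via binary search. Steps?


Search for 12:
[0,14] mid=7 arr[7]=21
[0,6] mid=3 arr[3]=12
Total: 2 comparisons


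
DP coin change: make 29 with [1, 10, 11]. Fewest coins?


dp[0]=0; dp[i]=1+min(dp[i-c] for c in coins)
...dp[24]=4, dp[25]=5, dp[26]=6, dp[27]=7, dp[28]=8, dp[29]=9
Minimum coins for 29 = 9


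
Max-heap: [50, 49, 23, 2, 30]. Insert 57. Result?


Append 57: [50, 49, 23, 2, 30, 57]
Bubble up: swap idx 5(57) with idx 2(23); swap idx 2(57) with idx 0(50)
Result: [57, 49, 50, 2, 30, 23]


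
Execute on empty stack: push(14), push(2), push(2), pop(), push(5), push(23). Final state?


push(14) -> [14]
push(2) -> [14, 2]
push(2) -> [14, 2, 2]
pop() returns 2 -> [14, 2]
push(5) -> [14, 2, 5]
push(23) -> [14, 2, 5, 23]
Final stack (bottom to top): [14, 2, 5, 23]


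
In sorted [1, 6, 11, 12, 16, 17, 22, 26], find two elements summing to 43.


Two pointers: lo=0, hi=7
Found pair: (17, 26) summing to 43


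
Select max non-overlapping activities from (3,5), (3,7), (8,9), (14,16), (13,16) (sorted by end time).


Greedy: pick earliest-ending, then skip overlaps.
Selected (3 activities): [(3, 5), (8, 9), (14, 16)]


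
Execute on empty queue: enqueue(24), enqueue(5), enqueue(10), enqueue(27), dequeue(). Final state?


enqueue(24) -> [24]
enqueue(5) -> [24, 5]
enqueue(10) -> [24, 5, 10]
enqueue(27) -> [24, 5, 10, 27]
dequeue() returns 24 -> [5, 10, 27]
Final queue (front to back): [5, 10, 27]


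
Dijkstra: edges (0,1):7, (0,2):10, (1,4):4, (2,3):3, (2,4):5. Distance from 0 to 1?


Dijkstra from 0:
Distances: {0: 0, 1: 7, 2: 10, 3: 13, 4: 11}
Shortest distance to 1 = 7, path = [0, 1]


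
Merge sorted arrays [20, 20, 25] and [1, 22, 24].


Compare heads, take smaller each step.
Merged: [1, 20, 20, 22, 24, 25]


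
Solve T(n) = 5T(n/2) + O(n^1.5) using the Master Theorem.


a=5, b=2, c=1.5. log_2(5)=2.322 > c=1.5. Case 1: O(n^log_b(a)) = O(n^2.322)
Complexity: O(n^2.322)


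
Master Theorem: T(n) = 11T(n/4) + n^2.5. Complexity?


a=11, b=4, c=2.5. log_4(11)=1.730 < c=2.5. Case 3: O(n^c) = O(n^2.500)
Complexity: O(n^2.500)


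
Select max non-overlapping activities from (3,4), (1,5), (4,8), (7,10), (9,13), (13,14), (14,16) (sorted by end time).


Greedy: pick earliest-ending, then skip overlaps.
Selected (5 activities): [(3, 4), (4, 8), (9, 13), (13, 14), (14, 16)]


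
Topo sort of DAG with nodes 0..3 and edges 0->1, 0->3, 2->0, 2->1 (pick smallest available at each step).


Kahn's algorithm, process smallest node first
Order: [2, 0, 1, 3]


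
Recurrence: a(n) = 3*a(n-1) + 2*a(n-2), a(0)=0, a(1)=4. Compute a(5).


Build bottom-up:
...a(3)=44, a(4)=156, a(5)=3*156+2*44=556


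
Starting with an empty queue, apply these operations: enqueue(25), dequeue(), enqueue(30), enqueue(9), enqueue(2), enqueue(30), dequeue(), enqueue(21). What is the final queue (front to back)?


enqueue(25) -> [25]
dequeue() returns 25 -> []
enqueue(30) -> [30]
enqueue(9) -> [30, 9]
enqueue(2) -> [30, 9, 2]
enqueue(30) -> [30, 9, 2, 30]
dequeue() returns 30 -> [9, 2, 30]
enqueue(21) -> [9, 2, 30, 21]
Final queue (front to back): [9, 2, 30, 21]


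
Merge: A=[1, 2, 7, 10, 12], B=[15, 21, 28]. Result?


Compare heads, take smaller each step.
Merged: [1, 2, 7, 10, 12, 15, 21, 28]


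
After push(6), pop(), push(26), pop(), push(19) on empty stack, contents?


push(6) -> [6]
pop() returns 6 -> []
push(26) -> [26]
pop() returns 26 -> []
push(19) -> [19]
Final stack (bottom to top): [19]


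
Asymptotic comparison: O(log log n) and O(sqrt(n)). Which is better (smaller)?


double-logarithmic grows slower than sublinear
O(log log n) is asymptotically smaller; O(sqrt(n)) grows faster


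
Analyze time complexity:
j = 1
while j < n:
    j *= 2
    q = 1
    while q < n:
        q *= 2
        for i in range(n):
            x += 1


Per nesting level: O(log n) * O(log n) * O(n) = O(n (log n)^2)
Complexity: O(n (log n)^2)


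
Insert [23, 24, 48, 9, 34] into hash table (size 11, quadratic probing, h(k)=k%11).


Insertions: 23->slot 1; 24->slot 2; 48->slot 4; 9->slot 9; 34->slot 5
Table: [None, 23, 24, None, 48, 34, None, None, None, 9, None]


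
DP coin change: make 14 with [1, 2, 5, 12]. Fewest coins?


dp[0]=0; dp[i]=1+min(dp[i-c] for c in coins)
...dp[9]=3, dp[10]=2, dp[11]=3, dp[12]=1, dp[13]=2, dp[14]=2
Minimum coins for 14 = 2


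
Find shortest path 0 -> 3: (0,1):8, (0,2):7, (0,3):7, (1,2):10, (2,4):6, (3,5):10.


Dijkstra from 0:
Distances: {0: 0, 1: 8, 2: 7, 3: 7, 4: 13, 5: 17}
Shortest distance to 3 = 7, path = [0, 3]


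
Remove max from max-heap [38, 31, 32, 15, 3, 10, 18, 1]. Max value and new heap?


Max = 38
Replace root with last, heapify down
Resulting heap: [32, 31, 18, 15, 3, 10, 1]


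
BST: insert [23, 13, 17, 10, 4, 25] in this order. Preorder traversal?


Root = 23; build tree by BST insertion.
Preorder traversal: [23, 13, 10, 4, 17, 25]


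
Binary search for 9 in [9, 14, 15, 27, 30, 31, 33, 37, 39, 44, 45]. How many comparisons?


Search for 9:
[0,10] mid=5 arr[5]=31
[0,4] mid=2 arr[2]=15
[0,1] mid=0 arr[0]=9
Total: 3 comparisons


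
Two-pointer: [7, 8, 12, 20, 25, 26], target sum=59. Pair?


Two pointers: lo=0, hi=5
No pair sums to 59


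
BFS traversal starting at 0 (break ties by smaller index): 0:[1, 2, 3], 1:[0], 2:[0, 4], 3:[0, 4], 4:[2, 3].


BFS queue: start with [0]
Visit order: [0, 1, 2, 3, 4]


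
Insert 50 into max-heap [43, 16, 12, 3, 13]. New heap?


Append 50: [43, 16, 12, 3, 13, 50]
Bubble up: swap idx 5(50) with idx 2(12); swap idx 2(50) with idx 0(43)
Result: [50, 16, 43, 3, 13, 12]


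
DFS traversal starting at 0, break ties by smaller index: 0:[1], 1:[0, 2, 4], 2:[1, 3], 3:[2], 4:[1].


DFS stack-based: start with [0]
Visit order: [0, 1, 2, 3, 4]


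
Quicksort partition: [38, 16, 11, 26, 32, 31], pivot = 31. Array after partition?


Elements <= 31 go left of pivot.
Result: [16, 11, 26, 31, 32, 38], pivot at index 3


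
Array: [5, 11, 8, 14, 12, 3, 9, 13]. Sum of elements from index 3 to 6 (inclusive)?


Prefix sums: [0, 5, 16, 24, 38, 50, 53, 62, 75]
Sum[3..6] = prefix[7] - prefix[3] = 62 - 24 = 38


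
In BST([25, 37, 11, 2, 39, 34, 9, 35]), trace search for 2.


BST root = 25
Search for 2: compare at each node
Path: [25, 11, 2]


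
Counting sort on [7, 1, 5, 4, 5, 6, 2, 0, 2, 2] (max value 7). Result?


Count array: [1, 1, 3, 0, 1, 2, 1, 1]
Reconstruct: [0, 1, 2, 2, 2, 4, 5, 5, 6, 7]


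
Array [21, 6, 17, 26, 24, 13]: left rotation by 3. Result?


Left rotate by 3: [26, 24, 13, 21, 6, 17]


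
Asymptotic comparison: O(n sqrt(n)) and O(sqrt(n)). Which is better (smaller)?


sublinear grows slower than n^1.5
O(sqrt(n)) is asymptotically smaller; O(n sqrt(n)) grows faster


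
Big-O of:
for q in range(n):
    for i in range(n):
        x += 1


Per nesting level: O(n) * O(n) = O(n^2)
Complexity: O(n^2)


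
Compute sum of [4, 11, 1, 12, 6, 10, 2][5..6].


Prefix sums: [0, 4, 15, 16, 28, 34, 44, 46]
Sum[5..6] = prefix[7] - prefix[5] = 46 - 34 = 12


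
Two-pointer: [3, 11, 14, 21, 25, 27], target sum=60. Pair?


Two pointers: lo=0, hi=5
No pair sums to 60


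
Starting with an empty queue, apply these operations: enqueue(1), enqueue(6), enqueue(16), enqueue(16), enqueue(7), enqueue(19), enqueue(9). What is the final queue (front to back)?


enqueue(1) -> [1]
enqueue(6) -> [1, 6]
enqueue(16) -> [1, 6, 16]
enqueue(16) -> [1, 6, 16, 16]
enqueue(7) -> [1, 6, 16, 16, 7]
enqueue(19) -> [1, 6, 16, 16, 7, 19]
enqueue(9) -> [1, 6, 16, 16, 7, 19, 9]
Final queue (front to back): [1, 6, 16, 16, 7, 19, 9]


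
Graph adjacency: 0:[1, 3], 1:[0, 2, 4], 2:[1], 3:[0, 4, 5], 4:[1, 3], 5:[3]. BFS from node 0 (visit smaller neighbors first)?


BFS queue: start with [0]
Visit order: [0, 1, 3, 2, 4, 5]


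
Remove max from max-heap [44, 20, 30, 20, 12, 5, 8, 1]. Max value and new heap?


Max = 44
Replace root with last, heapify down
Resulting heap: [30, 20, 8, 20, 12, 5, 1]


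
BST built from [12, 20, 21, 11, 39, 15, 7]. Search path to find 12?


BST root = 12
Search for 12: compare at each node
Path: [12]


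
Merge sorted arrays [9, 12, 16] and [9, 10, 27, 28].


Compare heads, take smaller each step.
Merged: [9, 9, 10, 12, 16, 27, 28]


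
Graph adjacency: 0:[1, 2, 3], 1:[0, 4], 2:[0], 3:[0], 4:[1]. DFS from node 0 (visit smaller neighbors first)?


DFS stack-based: start with [0]
Visit order: [0, 1, 4, 2, 3]


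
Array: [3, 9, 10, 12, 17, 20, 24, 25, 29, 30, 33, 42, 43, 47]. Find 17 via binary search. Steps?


Search for 17:
[0,13] mid=6 arr[6]=24
[0,5] mid=2 arr[2]=10
[3,5] mid=4 arr[4]=17
Total: 3 comparisons


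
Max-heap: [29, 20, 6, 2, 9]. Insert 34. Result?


Append 34: [29, 20, 6, 2, 9, 34]
Bubble up: swap idx 5(34) with idx 2(6); swap idx 2(34) with idx 0(29)
Result: [34, 20, 29, 2, 9, 6]


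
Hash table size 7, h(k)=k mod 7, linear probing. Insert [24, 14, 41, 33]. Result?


Insertions: 24->slot 3; 14->slot 0; 41->slot 6; 33->slot 5
Table: [14, None, None, 24, None, 33, 41]


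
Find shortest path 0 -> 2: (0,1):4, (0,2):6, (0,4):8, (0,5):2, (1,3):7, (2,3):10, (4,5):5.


Dijkstra from 0:
Distances: {0: 0, 1: 4, 2: 6, 3: 11, 4: 7, 5: 2}
Shortest distance to 2 = 6, path = [0, 2]


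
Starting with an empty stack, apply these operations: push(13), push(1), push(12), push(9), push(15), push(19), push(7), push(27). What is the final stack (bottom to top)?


push(13) -> [13]
push(1) -> [13, 1]
push(12) -> [13, 1, 12]
push(9) -> [13, 1, 12, 9]
push(15) -> [13, 1, 12, 9, 15]
push(19) -> [13, 1, 12, 9, 15, 19]
push(7) -> [13, 1, 12, 9, 15, 19, 7]
push(27) -> [13, 1, 12, 9, 15, 19, 7, 27]
Final stack (bottom to top): [13, 1, 12, 9, 15, 19, 7, 27]


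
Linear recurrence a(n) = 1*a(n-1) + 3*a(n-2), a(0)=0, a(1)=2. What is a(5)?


Build bottom-up:
...a(3)=8, a(4)=14, a(5)=1*14+3*8=38


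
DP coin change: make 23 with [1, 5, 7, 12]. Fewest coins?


dp[0]=0; dp[i]=1+min(dp[i-c] for c in coins)
...dp[18]=3, dp[19]=2, dp[20]=3, dp[21]=3, dp[22]=3, dp[23]=4
Minimum coins for 23 = 4


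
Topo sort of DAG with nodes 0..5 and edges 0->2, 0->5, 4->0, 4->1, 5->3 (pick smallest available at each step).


Kahn's algorithm, process smallest node first
Order: [4, 0, 1, 2, 5, 3]


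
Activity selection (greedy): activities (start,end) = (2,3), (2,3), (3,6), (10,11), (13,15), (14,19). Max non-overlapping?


Greedy: pick earliest-ending, then skip overlaps.
Selected (4 activities): [(2, 3), (3, 6), (10, 11), (13, 15)]


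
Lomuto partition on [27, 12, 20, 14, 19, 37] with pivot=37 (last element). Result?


Elements <= 37 go left of pivot.
Result: [27, 12, 20, 14, 19, 37], pivot at index 5


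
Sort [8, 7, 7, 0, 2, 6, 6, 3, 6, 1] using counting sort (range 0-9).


Count array: [1, 1, 1, 1, 0, 0, 3, 2, 1, 0]
Reconstruct: [0, 1, 2, 3, 6, 6, 6, 7, 7, 8]


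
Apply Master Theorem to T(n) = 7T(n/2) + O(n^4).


a=7, b=2, c=4. log_2(7)=2.807 < c=4. Case 3: O(n^c) = O(n^4)
Complexity: O(n^4)


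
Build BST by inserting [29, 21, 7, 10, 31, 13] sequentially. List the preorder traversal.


Root = 29; build tree by BST insertion.
Preorder traversal: [29, 21, 7, 10, 13, 31]


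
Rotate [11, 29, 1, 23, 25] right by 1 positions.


Right rotate by 1: [25, 11, 29, 1, 23]


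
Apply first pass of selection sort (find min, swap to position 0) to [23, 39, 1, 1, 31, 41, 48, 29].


After one pass: [1, 39, 23, 1, 31, 41, 48, 29]
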